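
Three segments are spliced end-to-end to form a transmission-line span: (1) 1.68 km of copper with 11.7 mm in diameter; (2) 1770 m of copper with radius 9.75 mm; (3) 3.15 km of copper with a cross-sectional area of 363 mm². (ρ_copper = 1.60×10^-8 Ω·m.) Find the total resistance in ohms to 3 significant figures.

Seg 1: A = π(d/2)² = π(5.8500e-03 m)² = 1.075e-04 m²
R_1 = (1.60×10^-8)(1680)/(1.075e-04) = 0.25 Ω
Seg 2: A = πr² = π(9.7500e-03 m)² = 2.986e-04 m²
R_2 = (1.60×10^-8)(1770)/(2.986e-04) = 0.09483 Ω
Seg 3: A = 363 mm² = 3.630e-04 m²
R_3 = (1.60×10^-8)(3150)/(3.630e-04) = 0.1388 Ω
R_total = R_1 + R_2 + R_3 = 0.484 Ω

0.484 Ω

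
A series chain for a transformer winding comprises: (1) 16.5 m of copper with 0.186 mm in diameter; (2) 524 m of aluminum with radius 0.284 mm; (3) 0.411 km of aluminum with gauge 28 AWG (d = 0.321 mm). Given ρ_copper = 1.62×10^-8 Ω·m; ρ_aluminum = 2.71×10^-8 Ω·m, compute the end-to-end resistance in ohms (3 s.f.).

Seg 1: A = π(d/2)² = π(9.3000e-05 m)² = 2.717e-08 m²
R_1 = (1.62×10^-8)(16.5)/(2.717e-08) = 9.837 Ω
Seg 2: A = πr² = π(2.8400e-04 m)² = 2.534e-07 m²
R_2 = (2.71×10^-8)(524)/(2.534e-07) = 56.04 Ω
Seg 3: A = π(0.321/2 mm)² = π(1.6050e-04 m)² = 8.093e-08 m²
R_3 = (2.71×10^-8)(411)/(8.093e-08) = 137.6 Ω
R_total = R_1 + R_2 + R_3 = 204 Ω

204 Ω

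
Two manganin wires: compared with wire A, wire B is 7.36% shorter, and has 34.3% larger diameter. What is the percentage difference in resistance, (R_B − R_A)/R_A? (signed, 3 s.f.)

-48.6%

R ∝ L/d², so R_B/R_A = (1 − 7.36/100) × (1 + 34.3/100)⁻²
= 0.9264 × 0.5544 = 0.5136
(R_B − R_A)/R_A = 0.5136 − 1 = -48.6%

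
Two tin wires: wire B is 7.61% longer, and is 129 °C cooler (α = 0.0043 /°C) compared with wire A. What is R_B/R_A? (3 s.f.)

R ∝ ρL/d² with ρ ∝ (1+αΔT), so R_B/R_A = (1 + 7.61/100) × (1 − 0.0043×129)
= 1.076 × 0.4453 = 0.479

0.479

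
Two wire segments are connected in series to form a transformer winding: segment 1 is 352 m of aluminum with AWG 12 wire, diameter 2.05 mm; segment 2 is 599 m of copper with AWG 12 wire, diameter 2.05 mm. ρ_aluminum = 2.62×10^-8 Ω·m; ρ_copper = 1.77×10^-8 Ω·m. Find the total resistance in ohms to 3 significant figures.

6.01 Ω

Segment 1: A = π(2.05/2 mm)² = π(1.0250e-03 m)² = 3.301e-06 m²
R₁ = ρL/A = (2.62×10^-8)(352)/(3.301e-06) = 2.794 Ω
R₂ = (1.77×10^-8)(599)/(3.301e-06) = 3.212 Ω
R = R₁ + R₂ = 6.01 Ω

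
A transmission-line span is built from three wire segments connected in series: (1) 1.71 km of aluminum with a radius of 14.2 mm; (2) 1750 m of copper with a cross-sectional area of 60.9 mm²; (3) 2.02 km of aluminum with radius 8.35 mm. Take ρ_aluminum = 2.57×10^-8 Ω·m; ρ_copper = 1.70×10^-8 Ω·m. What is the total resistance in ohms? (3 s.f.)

0.795 Ω

Seg 1: A = πr² = π(1.4200e-02 m)² = 6.335e-04 m²
R_1 = (2.57×10^-8)(1710)/(6.335e-04) = 0.06937 Ω
Seg 2: A = 60.9 mm² = 6.090e-05 m²
R_2 = (1.70×10^-8)(1750)/(6.090e-05) = 0.4885 Ω
Seg 3: A = πr² = π(8.3500e-03 m)² = 2.190e-04 m²
R_3 = (2.57×10^-8)(2020)/(2.190e-04) = 0.237 Ω
R_total = R_1 + R_2 + R_3 = 0.795 Ω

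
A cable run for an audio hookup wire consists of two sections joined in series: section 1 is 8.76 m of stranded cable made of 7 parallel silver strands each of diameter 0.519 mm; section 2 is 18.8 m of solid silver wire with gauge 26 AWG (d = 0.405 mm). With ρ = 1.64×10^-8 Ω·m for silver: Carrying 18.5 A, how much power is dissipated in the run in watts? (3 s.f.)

Section 1: A_strand = π(2.5950e-04)² = 2.116e-07 m²; R₁ = ρL/(N·A_s) = (1.64×10^-8)(8.76)/(7×2.116e-07) = 0.09701 Ω
Section 2: A = π(0.405/2 mm)² = π(2.0250e-04 m)² = 1.288e-07 m²
R₂ = (1.64×10^-8)(18.8)/(1.288e-07) = 2.393 Ω
R = R₁ + R₂ = 2.49 Ω
P = I²R = (18.5)² × 2.49 = 852 W

852 W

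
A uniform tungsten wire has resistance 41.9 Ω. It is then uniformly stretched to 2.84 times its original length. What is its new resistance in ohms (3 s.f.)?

Volume constant ⇒ A' = A/k with k = 2.84. R' = ρ(kL)/(A/k) = k²R.
R' = 8.066 × 41.9 = 338 Ω

338 Ω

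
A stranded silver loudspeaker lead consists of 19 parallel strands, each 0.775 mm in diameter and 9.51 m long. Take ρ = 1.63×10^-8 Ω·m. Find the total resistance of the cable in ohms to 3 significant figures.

0.0173 Ω

A_strand = π(3.8750e-04 m)² = 4.717e-07 m²
R_strand = ρL/A = (1.63×10^-8)(9.51)/(4.717e-07) = 0.3286 Ω
R_total = R_strand/N = 0.3286/19 = 0.0173 Ω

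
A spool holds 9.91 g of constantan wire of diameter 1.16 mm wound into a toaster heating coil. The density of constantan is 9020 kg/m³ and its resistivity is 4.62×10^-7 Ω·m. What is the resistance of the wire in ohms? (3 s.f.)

A = π(d/2)² = π(5.8000e-04 m)² = 1.0568e-06 m²
L = m/(density·A) = 0.00991/(9020×1.0568e-06) = 1.04 m
R = ρL/A = (4.62×10^-7)(1.04)/(1.0568e-06) = 0.454 Ω

0.454 Ω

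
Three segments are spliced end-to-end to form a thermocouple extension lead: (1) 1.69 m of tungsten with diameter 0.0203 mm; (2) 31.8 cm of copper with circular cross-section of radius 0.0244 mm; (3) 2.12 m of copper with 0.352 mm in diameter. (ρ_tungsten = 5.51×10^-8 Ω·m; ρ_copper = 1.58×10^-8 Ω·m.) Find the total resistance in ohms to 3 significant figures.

291 Ω

Seg 1: A = π(d/2)² = π(1.0150e-05 m)² = 3.237e-10 m²
R_1 = (5.51×10^-8)(1.69)/(3.237e-10) = 287.7 Ω
Seg 2: A = πr² = π(2.4400e-05 m)² = 1.870e-09 m²
R_2 = (1.58×10^-8)(0.318)/(1.870e-09) = 2.686 Ω
Seg 3: A = π(d/2)² = π(1.7600e-04 m)² = 9.731e-08 m²
R_3 = (1.58×10^-8)(2.12)/(9.731e-08) = 0.3442 Ω
R_total = R_1 + R_2 + R_3 = 291 Ω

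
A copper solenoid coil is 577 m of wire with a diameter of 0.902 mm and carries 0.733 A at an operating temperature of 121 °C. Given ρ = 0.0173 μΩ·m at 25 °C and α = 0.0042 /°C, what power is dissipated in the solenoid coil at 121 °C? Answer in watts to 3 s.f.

ρ = 0.0173 μΩ·m = 1.73×10^-8 Ω·m
A = π(d/2)² = π(4.5100e-04 m)² = 6.390e-07 m²
R₍25₎ = ρL/A = (1.73×10^-8)(577)/(6.390e-07) = 15.62 Ω
R₍121₎ = R₍25₎(1 + αΔT) = 15.62 × (1 + 0.0042×96) = 21.92 Ω
P = I²R = (0.733)² × 21.92 = 11.8 W

11.8 W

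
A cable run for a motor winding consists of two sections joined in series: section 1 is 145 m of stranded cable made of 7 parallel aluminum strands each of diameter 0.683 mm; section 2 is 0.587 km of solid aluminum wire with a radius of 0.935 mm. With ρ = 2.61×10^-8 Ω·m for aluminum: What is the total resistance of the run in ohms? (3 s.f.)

7.05 Ω

Section 1: A_strand = π(3.4150e-04)² = 3.664e-07 m²; R₁ = ρL/(N·A_s) = (2.61×10^-8)(145)/(7×3.664e-07) = 1.476 Ω
Section 2: A = πr² = π(9.3500e-04 m)² = 2.746e-06 m²
R₂ = (2.61×10^-8)(587)/(2.746e-06) = 5.578 Ω
R = R₁ + R₂ = 7.05 Ω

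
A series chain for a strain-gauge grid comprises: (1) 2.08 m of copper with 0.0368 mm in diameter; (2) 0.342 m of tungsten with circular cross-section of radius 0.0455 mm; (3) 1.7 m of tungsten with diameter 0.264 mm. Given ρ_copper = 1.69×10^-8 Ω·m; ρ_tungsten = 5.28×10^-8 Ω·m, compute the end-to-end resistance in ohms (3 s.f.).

37.5 Ω

Seg 1: A = π(d/2)² = π(1.8400e-05 m)² = 1.064e-09 m²
R_1 = (1.69×10^-8)(2.08)/(1.064e-09) = 33.05 Ω
Seg 2: A = πr² = π(4.5500e-05 m)² = 6.504e-09 m²
R_2 = (5.28×10^-8)(0.342)/(6.504e-09) = 2.776 Ω
Seg 3: A = π(d/2)² = π(1.3200e-04 m)² = 5.474e-08 m²
R_3 = (5.28×10^-8)(1.7)/(5.474e-08) = 1.64 Ω
R_total = R_1 + R_2 + R_3 = 37.5 Ω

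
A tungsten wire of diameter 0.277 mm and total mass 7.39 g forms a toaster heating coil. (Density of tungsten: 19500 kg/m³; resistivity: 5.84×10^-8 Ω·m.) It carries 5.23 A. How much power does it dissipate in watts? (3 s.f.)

A = π(d/2)² = π(1.3850e-04 m)² = 6.0263e-08 m²
L = m/(density·A) = 0.00739/(19500×6.0263e-08) = 6.289 m
R = ρL/A = (5.84×10^-8)(6.289)/(6.0263e-08) = 6.094 Ω
P = I²R = (5.23)² × 6.094 = 167 W

167 W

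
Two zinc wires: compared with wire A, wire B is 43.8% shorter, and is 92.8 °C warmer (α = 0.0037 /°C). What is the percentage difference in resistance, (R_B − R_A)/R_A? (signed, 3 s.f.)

R ∝ ρL/d² with ρ ∝ (1+αΔT), so R_B/R_A = (1 − 43.8/100) × (1 + 0.0037×92.8)
= 0.562 × 1.343 = 0.755
(R_B − R_A)/R_A = 0.755 − 1 = -24.5%

-24.5%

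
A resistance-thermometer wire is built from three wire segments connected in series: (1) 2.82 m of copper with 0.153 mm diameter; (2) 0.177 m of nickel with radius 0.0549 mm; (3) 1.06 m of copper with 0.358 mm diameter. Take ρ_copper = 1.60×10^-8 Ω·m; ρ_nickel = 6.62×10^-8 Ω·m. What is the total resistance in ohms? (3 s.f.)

3.86 Ω

Seg 1: A = π(d/2)² = π(7.6500e-05 m)² = 1.839e-08 m²
R_1 = (1.60×10^-8)(2.82)/(1.839e-08) = 2.454 Ω
Seg 2: A = πr² = π(5.4900e-05 m)² = 9.469e-09 m²
R_2 = (6.62×10^-8)(0.177)/(9.469e-09) = 1.237 Ω
Seg 3: A = π(d/2)² = π(1.7900e-04 m)² = 1.007e-07 m²
R_3 = (1.60×10^-8)(1.06)/(1.007e-07) = 0.1685 Ω
R_total = R_1 + R_2 + R_3 = 3.86 Ω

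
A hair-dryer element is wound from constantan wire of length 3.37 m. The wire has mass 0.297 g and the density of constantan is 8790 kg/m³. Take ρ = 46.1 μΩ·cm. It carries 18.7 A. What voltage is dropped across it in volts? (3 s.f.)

2900 V

ρ = 46.1 μΩ·cm = 4.61×10^-7 Ω·m
A = m/(density·L) = 2.970×10^-4/(8790×3.37) = 1.0026e-08 m²
R = ρL/A = (4.61×10^-7)(3.37)/(1.0026e-08) = 155 Ω
V = IR = 18.7 × 155 = 2900 V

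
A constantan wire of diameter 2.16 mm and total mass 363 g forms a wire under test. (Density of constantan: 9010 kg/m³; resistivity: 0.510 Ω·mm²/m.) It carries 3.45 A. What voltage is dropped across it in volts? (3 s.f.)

ρ = 0.510 Ω·mm²/m = 5.10×10^-7 Ω·m
A = π(d/2)² = π(1.0800e-03 m)² = 3.6644e-06 m²
L = m/(density·A) = 0.363/(9010×3.6644e-06) = 10.99 m
R = ρL/A = (5.10×10^-7)(10.99)/(3.6644e-06) = 1.53 Ω
V = IR = 3.45 × 1.53 = 5.28 V

5.28 V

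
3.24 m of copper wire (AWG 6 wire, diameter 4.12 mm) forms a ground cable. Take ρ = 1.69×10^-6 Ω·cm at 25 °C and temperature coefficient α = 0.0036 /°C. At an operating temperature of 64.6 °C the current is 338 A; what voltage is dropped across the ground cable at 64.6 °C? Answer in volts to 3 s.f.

ρ = 1.69×10^-6 Ω·cm = 1.69×10^-8 Ω·m
A = π(4.12/2 mm)² = π(2.0600e-03 m)² = 1.333e-05 m²
R₍25₎ = ρL/A = (1.69×10^-8)(3.24)/(1.333e-05) = 0.004107 Ω
R₍64.6₎ = R₍25₎(1 + αΔT) = 0.004107 × (1 + 0.0036×39.6) = 0.004693 Ω
V = IR = 338 × 0.004693 = 1.59 V

1.59 V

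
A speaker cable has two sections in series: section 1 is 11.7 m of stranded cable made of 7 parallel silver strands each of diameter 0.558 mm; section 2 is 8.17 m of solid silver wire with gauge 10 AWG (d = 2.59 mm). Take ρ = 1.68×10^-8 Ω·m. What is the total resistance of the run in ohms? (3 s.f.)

Section 1: A_strand = π(2.7900e-04)² = 2.445e-07 m²; R₁ = ρL/(N·A_s) = (1.68×10^-8)(11.7)/(7×2.445e-07) = 0.1148 Ω
Section 2: A = π(2.59/2 mm)² = π(1.2950e-03 m)² = 5.269e-06 m²
R₂ = (1.68×10^-8)(8.17)/(5.269e-06) = 0.02605 Ω
R = R₁ + R₂ = 0.141 Ω

0.141 Ω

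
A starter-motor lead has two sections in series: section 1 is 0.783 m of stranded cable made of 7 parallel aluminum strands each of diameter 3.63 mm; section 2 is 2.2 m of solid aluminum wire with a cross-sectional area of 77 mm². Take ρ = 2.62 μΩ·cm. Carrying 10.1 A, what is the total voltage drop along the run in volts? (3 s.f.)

0.0104 V

ρ = 2.62 μΩ·cm = 2.62×10^-8 Ω·m
Section 1: A_strand = π(1.8150e-03)² = 1.035e-05 m²; R₁ = ρL/(N·A_s) = (2.62×10^-8)(0.783)/(7×1.035e-05) = 2.832×10^-4 Ω
Section 2: A = 77 mm² = 7.700e-05 m²
R₂ = (2.62×10^-8)(2.2)/(7.700e-05) = 7.486×10^-4 Ω
R = R₁ + R₂ = 0.001032 Ω
V = IR = 10.1 × 0.001032 = 0.0104 V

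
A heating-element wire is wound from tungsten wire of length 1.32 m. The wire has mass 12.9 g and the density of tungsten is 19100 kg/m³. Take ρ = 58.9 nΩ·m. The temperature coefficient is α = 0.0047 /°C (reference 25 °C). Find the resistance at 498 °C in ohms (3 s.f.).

ρ = 58.9 nΩ·m = 5.89×10^-8 Ω·m
A = m/(density·L) = 0.0129/(19100×1.32) = 5.1166e-07 m²
R = ρL/A = (5.89×10^-8)(1.32)/(5.1166e-07) = 0.152 Ω
R(498 °C) = 0.152 × (1 + 0.0047×473) = 0.490 Ω

0.490 Ω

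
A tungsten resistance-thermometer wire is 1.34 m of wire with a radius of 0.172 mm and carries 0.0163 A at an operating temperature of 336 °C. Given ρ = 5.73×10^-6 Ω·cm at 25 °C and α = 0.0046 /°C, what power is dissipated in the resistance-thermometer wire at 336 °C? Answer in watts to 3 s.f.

ρ = 5.73×10^-6 Ω·cm = 5.73×10^-8 Ω·m
A = πr² = π(1.7200e-04 m)² = 9.294e-08 m²
R₍25₎ = ρL/A = (5.73×10^-8)(1.34)/(9.294e-08) = 0.8261 Ω
R₍336₎ = R₍25₎(1 + αΔT) = 0.8261 × (1 + 0.0046×311) = 2.008 Ω
P = I²R = (0.0163)² × 2.008 = 5.34×10^-4 W

5.34×10^-4 W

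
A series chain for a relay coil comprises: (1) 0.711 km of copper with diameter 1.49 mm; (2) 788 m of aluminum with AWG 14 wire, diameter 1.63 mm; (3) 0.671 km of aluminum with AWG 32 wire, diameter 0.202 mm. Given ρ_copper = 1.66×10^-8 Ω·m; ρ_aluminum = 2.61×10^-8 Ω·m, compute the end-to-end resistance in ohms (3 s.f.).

Seg 1: A = π(d/2)² = π(7.4500e-04 m)² = 1.744e-06 m²
R_1 = (1.66×10^-8)(711)/(1.744e-06) = 6.769 Ω
Seg 2: A = π(1.63/2 mm)² = π(8.1500e-04 m)² = 2.087e-06 m²
R_2 = (2.61×10^-8)(788)/(2.087e-06) = 9.856 Ω
Seg 3: A = π(0.202/2 mm)² = π(1.0100e-04 m)² = 3.205e-08 m²
R_3 = (2.61×10^-8)(671)/(3.205e-08) = 546.5 Ω
R_total = R_1 + R_2 + R_3 = 563 Ω

563 Ω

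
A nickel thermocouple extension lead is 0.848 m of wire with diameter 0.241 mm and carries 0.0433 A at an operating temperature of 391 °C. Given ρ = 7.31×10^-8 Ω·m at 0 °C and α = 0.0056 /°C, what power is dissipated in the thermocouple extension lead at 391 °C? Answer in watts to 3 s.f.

0.00813 W

A = π(d/2)² = π(1.2050e-04 m)² = 4.562e-08 m²
R₍0₎ = ρL/A = (7.31×10^-8)(0.848)/(4.562e-08) = 1.359 Ω
R₍391₎ = R₍0₎(1 + αΔT) = 1.359 × (1 + 0.0056×391) = 4.334 Ω
P = I²R = (0.0433)² × 4.334 = 0.00813 W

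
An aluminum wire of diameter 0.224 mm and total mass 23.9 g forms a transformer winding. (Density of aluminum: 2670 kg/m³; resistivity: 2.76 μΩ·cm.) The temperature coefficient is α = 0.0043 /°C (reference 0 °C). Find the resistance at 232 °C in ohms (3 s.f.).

ρ = 2.76 μΩ·cm = 2.76×10^-8 Ω·m
A = π(d/2)² = π(1.1200e-04 m)² = 3.9408e-08 m²
L = m/(density·A) = 0.0239/(2670×3.9408e-08) = 227.1 m
R = ρL/A = (2.76×10^-8)(227.1)/(3.9408e-08) = 159.1 Ω
R(232 °C) = 159.1 × (1 + 0.0043×232) = 318 Ω

318 Ω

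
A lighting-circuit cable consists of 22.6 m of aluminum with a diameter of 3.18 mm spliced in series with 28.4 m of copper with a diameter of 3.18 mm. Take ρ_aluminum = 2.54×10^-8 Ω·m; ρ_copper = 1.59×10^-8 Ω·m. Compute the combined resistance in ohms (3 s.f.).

Segment 1: A = π(d/2)² = π(1.5900e-03 m)² = 7.942e-06 m²
R₁ = ρL/A = (2.54×10^-8)(22.6)/(7.942e-06) = 0.07228 Ω
R₂ = (1.59×10^-8)(28.4)/(7.942e-06) = 0.05686 Ω
R = R₁ + R₂ = 0.129 Ω

0.129 Ω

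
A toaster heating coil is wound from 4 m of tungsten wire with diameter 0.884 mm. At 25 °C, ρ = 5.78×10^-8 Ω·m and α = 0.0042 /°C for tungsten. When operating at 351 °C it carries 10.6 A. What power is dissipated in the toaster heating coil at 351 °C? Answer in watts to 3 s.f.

100 W

A = π(d/2)² = π(4.4200e-04 m)² = 6.138e-07 m²
R₍25₎ = ρL/A = (5.78×10^-8)(4)/(6.138e-07) = 0.3767 Ω
R₍351₎ = R₍25₎(1 + αΔT) = 0.3767 × (1 + 0.0042×326) = 0.8925 Ω
P = I²R = (10.6)² × 0.8925 = 100 W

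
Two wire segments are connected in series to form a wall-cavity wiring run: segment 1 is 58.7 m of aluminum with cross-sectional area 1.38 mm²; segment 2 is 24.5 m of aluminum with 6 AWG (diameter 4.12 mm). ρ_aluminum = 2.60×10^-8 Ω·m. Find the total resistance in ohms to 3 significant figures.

1.15 Ω

Segment 1: A = 1.38 mm² = 1.380e-06 m²
R₁ = ρL/A = (2.60×10^-8)(58.7)/(1.380e-06) = 1.106 Ω
Segment 2: A = π(4.12/2 mm)² = π(2.0600e-03 m)² = 1.333e-05 m²
R₂ = (2.60×10^-8)(24.5)/(1.333e-05) = 0.04778 Ω
R = R₁ + R₂ = 1.15 Ω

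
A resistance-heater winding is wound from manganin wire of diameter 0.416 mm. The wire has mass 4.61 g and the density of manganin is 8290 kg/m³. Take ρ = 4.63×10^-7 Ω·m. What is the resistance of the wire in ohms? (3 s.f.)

13.9 Ω

A = π(d/2)² = π(2.0800e-04 m)² = 1.3592e-07 m²
L = m/(density·A) = 0.00461/(8290×1.3592e-07) = 4.091 m
R = ρL/A = (4.63×10^-7)(4.091)/(1.3592e-07) = 13.9 Ω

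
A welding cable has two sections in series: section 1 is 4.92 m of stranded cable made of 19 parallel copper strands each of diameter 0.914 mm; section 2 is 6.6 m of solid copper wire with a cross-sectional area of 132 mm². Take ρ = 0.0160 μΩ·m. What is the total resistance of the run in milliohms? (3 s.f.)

ρ = 0.0160 μΩ·m = 1.60×10^-8 Ω·m
Section 1: A_strand = π(4.5700e-04)² = 6.561e-07 m²; R₁ = ρL/(N·A_s) = (1.60×10^-8)(4.92)/(19×6.561e-07) = 0.006315 Ω
Section 2: A = 132 mm² = 1.320e-04 m²
R₂ = (1.60×10^-8)(6.6)/(1.320e-04) = 8.000×10^-4 Ω
R = R₁ + R₂ = 7.11 mΩ

7.11 mΩ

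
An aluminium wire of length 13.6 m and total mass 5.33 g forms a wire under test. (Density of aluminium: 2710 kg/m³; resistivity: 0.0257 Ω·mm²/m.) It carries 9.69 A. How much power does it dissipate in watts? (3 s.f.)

ρ = 0.0257 Ω·mm²/m = 2.57×10^-8 Ω·m
A = m/(density·L) = 0.00533/(2710×13.6) = 1.4462e-07 m²
R = ρL/A = (2.57×10^-8)(13.6)/(1.4462e-07) = 2.417 Ω
P = I²R = (9.69)² × 2.417 = 227 W

227 W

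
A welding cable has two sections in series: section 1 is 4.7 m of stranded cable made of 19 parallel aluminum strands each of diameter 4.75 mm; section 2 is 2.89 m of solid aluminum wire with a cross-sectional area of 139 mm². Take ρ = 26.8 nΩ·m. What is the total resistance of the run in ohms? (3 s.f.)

ρ = 26.8 nΩ·m = 2.68×10^-8 Ω·m
Section 1: A_strand = π(2.3750e-03)² = 1.772e-05 m²; R₁ = ρL/(N·A_s) = (2.68×10^-8)(4.7)/(19×1.772e-05) = 3.741×10^-4 Ω
Section 2: A = 139 mm² = 1.390e-04 m²
R₂ = (2.68×10^-8)(2.89)/(1.390e-04) = 5.572×10^-4 Ω
R = R₁ + R₂ = 9.31×10^-4 Ω

9.31×10^-4 Ω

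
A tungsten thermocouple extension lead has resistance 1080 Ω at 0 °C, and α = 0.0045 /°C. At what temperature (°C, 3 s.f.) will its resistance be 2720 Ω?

337 °C

R = R₀(1 + α(T − T₀)) ⇒ T = T₀ + (R/R₀ − 1)/α
T = 0 + (2720/1080 − 1)/0.0045 = 0 + (1.519)/0.0045 = 337 °C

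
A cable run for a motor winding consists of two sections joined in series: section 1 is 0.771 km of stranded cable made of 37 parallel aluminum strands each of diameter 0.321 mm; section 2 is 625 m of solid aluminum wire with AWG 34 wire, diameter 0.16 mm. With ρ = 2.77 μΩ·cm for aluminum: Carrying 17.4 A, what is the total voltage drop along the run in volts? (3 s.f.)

15100 V

ρ = 2.77 μΩ·cm = 2.77×10^-8 Ω·m
Section 1: A_strand = π(1.6050e-04)² = 8.093e-08 m²; R₁ = ρL/(N·A_s) = (2.77×10^-8)(771)/(37×8.093e-08) = 7.132 Ω
Section 2: A = π(0.16/2 mm)² = π(8.0000e-05 m)² = 2.011e-08 m²
R₂ = (2.77×10^-8)(625)/(2.011e-08) = 861.1 Ω
R = R₁ + R₂ = 868.2 Ω
V = IR = 17.4 × 868.2 = 15100 V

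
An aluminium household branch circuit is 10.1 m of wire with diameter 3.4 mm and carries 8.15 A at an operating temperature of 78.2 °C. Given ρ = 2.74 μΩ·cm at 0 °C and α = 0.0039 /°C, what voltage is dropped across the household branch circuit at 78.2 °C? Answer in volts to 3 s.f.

0.324 V

ρ = 2.74 μΩ·cm = 2.74×10^-8 Ω·m
A = π(d/2)² = π(1.7000e-03 m)² = 9.079e-06 m²
R₍0₎ = ρL/A = (2.74×10^-8)(10.1)/(9.079e-06) = 0.03048 Ω
R₍78.2₎ = R₍0₎(1 + αΔT) = 0.03048 × (1 + 0.0039×78.2) = 0.03978 Ω
V = IR = 8.15 × 0.03978 = 0.324 V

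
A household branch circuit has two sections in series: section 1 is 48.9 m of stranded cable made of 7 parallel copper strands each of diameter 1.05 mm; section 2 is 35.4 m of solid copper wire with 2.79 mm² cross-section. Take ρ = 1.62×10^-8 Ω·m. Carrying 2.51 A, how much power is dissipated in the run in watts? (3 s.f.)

Section 1: A_strand = π(5.2500e-04)² = 8.659e-07 m²; R₁ = ρL/(N·A_s) = (1.62×10^-8)(48.9)/(7×8.659e-07) = 0.1307 Ω
Section 2: A = 2.79 mm² = 2.790e-06 m²
R₂ = (1.62×10^-8)(35.4)/(2.790e-06) = 0.2055 Ω
R = R₁ + R₂ = 0.3362 Ω
P = I²R = (2.51)² × 0.3362 = 2.12 W

2.12 W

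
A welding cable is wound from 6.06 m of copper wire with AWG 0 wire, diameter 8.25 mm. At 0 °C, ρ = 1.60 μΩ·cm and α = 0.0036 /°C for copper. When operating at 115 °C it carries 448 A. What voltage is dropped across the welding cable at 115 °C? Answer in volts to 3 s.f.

ρ = 1.60 μΩ·cm = 1.60×10^-8 Ω·m
A = π(8.25/2 mm)² = π(4.1250e-03 m)² = 5.346e-05 m²
R₍0₎ = ρL/A = (1.60×10^-8)(6.06)/(5.346e-05) = 0.001814 Ω
R₍115₎ = R₍0₎(1 + αΔT) = 0.001814 × (1 + 0.0036×115) = 0.002565 Ω
V = IR = 448 × 0.002565 = 1.15 V

1.15 V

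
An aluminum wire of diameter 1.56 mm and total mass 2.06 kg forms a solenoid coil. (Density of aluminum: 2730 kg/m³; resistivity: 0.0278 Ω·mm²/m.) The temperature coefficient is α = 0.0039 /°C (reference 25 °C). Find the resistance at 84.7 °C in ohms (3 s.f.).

ρ = 0.0278 Ω·mm²/m = 2.78×10^-8 Ω·m
A = π(d/2)² = π(7.8000e-04 m)² = 1.9113e-06 m²
L = m/(density·A) = 2.06/(2730×1.9113e-06) = 394.8 m
R = ρL/A = (2.78×10^-8)(394.8)/(1.9113e-06) = 5.742 Ω
R(84.7 °C) = 5.742 × (1 + 0.0039×59.7) = 7.08 Ω

7.08 Ω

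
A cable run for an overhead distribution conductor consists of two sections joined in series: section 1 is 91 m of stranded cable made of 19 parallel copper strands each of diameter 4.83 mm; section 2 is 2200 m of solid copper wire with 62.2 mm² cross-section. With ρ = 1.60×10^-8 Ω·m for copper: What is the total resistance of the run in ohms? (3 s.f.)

Section 1: A_strand = π(2.4150e-03)² = 1.832e-05 m²; R₁ = ρL/(N·A_s) = (1.60×10^-8)(91)/(19×1.832e-05) = 0.004182 Ω
Section 2: A = 62.2 mm² = 6.220e-05 m²
R₂ = (1.60×10^-8)(2200)/(6.220e-05) = 0.5659 Ω
R = R₁ + R₂ = 0.570 Ω

0.570 Ω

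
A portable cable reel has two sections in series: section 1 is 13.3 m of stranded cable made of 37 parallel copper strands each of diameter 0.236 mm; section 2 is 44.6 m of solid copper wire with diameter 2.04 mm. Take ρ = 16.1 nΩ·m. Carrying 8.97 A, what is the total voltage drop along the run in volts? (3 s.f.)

ρ = 16.1 nΩ·m = 1.61×10^-8 Ω·m
Section 1: A_strand = π(1.1800e-04)² = 4.374e-08 m²; R₁ = ρL/(N·A_s) = (1.61×10^-8)(13.3)/(37×4.374e-08) = 0.1323 Ω
Section 2: A = π(d/2)² = π(1.0200e-03 m)² = 3.269e-06 m²
R₂ = (1.61×10^-8)(44.6)/(3.269e-06) = 0.2197 Ω
R = R₁ + R₂ = 0.352 Ω
V = IR = 8.97 × 0.352 = 3.16 V

3.16 V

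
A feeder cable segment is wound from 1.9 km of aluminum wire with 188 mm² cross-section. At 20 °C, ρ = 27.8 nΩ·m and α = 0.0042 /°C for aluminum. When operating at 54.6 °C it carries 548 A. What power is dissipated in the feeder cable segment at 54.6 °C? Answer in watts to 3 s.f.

ρ = 27.8 nΩ·m = 2.78×10^-8 Ω·m
A = 188 mm² = 1.880e-04 m²
R₍20₎ = ρL/A = (2.78×10^-8)(1900)/(1.880e-04) = 0.281 Ω
R₍54.6₎ = R₍20₎(1 + αΔT) = 0.281 × (1 + 0.0042×34.6) = 0.3218 Ω
P = I²R = (548)² × 0.3218 = 96600 W

96600 W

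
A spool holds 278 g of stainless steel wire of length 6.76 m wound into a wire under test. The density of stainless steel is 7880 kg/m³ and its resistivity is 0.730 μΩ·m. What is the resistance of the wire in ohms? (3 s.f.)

ρ = 0.730 μΩ·m = 7.30×10^-7 Ω·m
A = m/(density·L) = 0.278/(7880×6.76) = 5.2188e-06 m²
R = ρL/A = (7.30×10^-7)(6.76)/(5.2188e-06) = 0.946 Ω

0.946 Ω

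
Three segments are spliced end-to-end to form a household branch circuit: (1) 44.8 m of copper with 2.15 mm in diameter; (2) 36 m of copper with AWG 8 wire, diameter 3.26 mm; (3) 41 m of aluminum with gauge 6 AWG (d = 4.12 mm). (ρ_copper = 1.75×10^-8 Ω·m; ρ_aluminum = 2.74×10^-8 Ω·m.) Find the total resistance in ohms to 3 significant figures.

Seg 1: A = π(d/2)² = π(1.0750e-03 m)² = 3.631e-06 m²
R_1 = (1.75×10^-8)(44.8)/(3.631e-06) = 0.2159 Ω
Seg 2: A = π(3.26/2 mm)² = π(1.6300e-03 m)² = 8.347e-06 m²
R_2 = (1.75×10^-8)(36)/(8.347e-06) = 0.07548 Ω
Seg 3: A = π(4.12/2 mm)² = π(2.0600e-03 m)² = 1.333e-05 m²
R_3 = (2.74×10^-8)(41)/(1.333e-05) = 0.08427 Ω
R_total = R_1 + R_2 + R_3 = 0.376 Ω

0.376 Ω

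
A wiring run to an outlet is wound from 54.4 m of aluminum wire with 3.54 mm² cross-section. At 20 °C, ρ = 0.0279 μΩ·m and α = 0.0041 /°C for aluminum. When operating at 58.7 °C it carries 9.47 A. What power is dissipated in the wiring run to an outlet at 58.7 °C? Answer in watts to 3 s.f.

ρ = 0.0279 μΩ·m = 2.79×10^-8 Ω·m
A = 3.54 mm² = 3.540e-06 m²
R₍20₎ = ρL/A = (2.79×10^-8)(54.4)/(3.540e-06) = 0.4287 Ω
R₍58.7₎ = R₍20₎(1 + αΔT) = 0.4287 × (1 + 0.0041×38.7) = 0.4968 Ω
P = I²R = (9.47)² × 0.4968 = 44.6 W

44.6 W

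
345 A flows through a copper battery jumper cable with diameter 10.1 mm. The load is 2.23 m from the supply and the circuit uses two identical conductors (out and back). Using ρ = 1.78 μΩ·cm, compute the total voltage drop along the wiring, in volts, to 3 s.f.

ρ = 1.78 μΩ·cm = 1.78×10^-8 Ω·m
A = π(d/2)² = π(5.0500e-03 m)² = 8.012e-05 m²
Total conductor length (both ways) L = 2 × 2.23 = 4.46 m
R = ρL/A = (1.78×10^-8)(4.46)/(8.012e-05) = 9.909×10^-4 Ω
V = IR = 345 × 9.909×10^-4 = 0.342 V

0.342 V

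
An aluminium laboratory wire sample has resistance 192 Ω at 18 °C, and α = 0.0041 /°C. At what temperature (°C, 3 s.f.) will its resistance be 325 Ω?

R = R₀(1 + α(T − T₀)) ⇒ T = T₀ + (R/R₀ − 1)/α
T = 18 + (325/192 − 1)/0.0041 = 18 + (0.6927)/0.0041 = 187 °C

187 °C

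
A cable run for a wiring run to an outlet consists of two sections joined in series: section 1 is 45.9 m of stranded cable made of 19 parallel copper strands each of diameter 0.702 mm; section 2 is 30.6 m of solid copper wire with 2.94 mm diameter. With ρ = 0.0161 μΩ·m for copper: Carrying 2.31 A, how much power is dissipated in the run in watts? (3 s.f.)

0.923 W

ρ = 0.0161 μΩ·m = 1.61×10^-8 Ω·m
Section 1: A_strand = π(3.5100e-04)² = 3.870e-07 m²; R₁ = ρL/(N·A_s) = (1.61×10^-8)(45.9)/(19×3.870e-07) = 0.1005 Ω
Section 2: A = π(d/2)² = π(1.4700e-03 m)² = 6.789e-06 m²
R₂ = (1.61×10^-8)(30.6)/(6.789e-06) = 0.07257 Ω
R = R₁ + R₂ = 0.1731 Ω
P = I²R = (2.31)² × 0.1731 = 0.923 W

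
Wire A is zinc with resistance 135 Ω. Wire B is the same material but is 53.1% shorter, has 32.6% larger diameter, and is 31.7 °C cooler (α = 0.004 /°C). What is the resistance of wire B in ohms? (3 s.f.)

R ∝ ρL/d² with ρ ∝ (1+αΔT), so R_B/R_A = (1 − 53.1/100) × (1 + 32.6/100)⁻² × (1 − 0.004×31.7)
= 0.469 × 0.5687 × 0.8732 = 0.2329
R_B = 0.2329 × 135 = 31.4 Ω

31.4 Ω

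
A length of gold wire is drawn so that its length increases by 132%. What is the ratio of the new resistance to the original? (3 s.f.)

5.38

k = 1 + 132/100 = 2.32; volume constant ⇒ A' = A/k, so R' = k²R.
Factor = 5.38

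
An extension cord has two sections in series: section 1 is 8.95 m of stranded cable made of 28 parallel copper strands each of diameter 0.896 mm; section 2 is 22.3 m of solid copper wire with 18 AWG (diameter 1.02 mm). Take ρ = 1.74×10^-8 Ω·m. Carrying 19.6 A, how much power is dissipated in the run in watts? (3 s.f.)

186 W

Section 1: A_strand = π(4.4800e-04)² = 6.305e-07 m²; R₁ = ρL/(N·A_s) = (1.74×10^-8)(8.95)/(28×6.305e-07) = 0.008821 Ω
Section 2: A = π(1.02/2 mm)² = π(5.1000e-04 m)² = 8.171e-07 m²
R₂ = (1.74×10^-8)(22.3)/(8.171e-07) = 0.4749 Ω
R = R₁ + R₂ = 0.4837 Ω
P = I²R = (19.6)² × 0.4837 = 186 W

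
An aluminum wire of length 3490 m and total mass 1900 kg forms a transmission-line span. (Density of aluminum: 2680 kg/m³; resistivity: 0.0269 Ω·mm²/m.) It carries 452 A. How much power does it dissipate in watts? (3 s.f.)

ρ = 0.0269 Ω·mm²/m = 2.69×10^-8 Ω·m
A = m/(density·L) = 1900/(2680×3490) = 2.0314e-04 m²
R = ρL/A = (2.69×10^-8)(3490)/(2.0314e-04) = 0.4622 Ω
P = I²R = (452)² × 0.4622 = 94400 W

94400 W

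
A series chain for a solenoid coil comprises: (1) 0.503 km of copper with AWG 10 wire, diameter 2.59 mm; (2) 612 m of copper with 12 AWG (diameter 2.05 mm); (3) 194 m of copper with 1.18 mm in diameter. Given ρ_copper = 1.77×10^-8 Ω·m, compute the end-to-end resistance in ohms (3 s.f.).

8.11 Ω

Seg 1: A = π(2.59/2 mm)² = π(1.2950e-03 m)² = 5.269e-06 m²
R_1 = (1.77×10^-8)(503)/(5.269e-06) = 1.69 Ω
Seg 2: A = π(2.05/2 mm)² = π(1.0250e-03 m)² = 3.301e-06 m²
R_2 = (1.77×10^-8)(612)/(3.301e-06) = 3.282 Ω
Seg 3: A = π(d/2)² = π(5.9000e-04 m)² = 1.094e-06 m²
R_3 = (1.77×10^-8)(194)/(1.094e-06) = 3.14 Ω
R_total = R_1 + R_2 + R_3 = 8.11 Ω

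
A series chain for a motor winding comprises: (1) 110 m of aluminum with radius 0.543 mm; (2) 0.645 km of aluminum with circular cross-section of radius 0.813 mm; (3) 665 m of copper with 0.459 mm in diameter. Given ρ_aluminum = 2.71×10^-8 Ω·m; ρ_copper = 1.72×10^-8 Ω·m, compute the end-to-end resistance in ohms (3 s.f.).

Seg 1: A = πr² = π(5.4300e-04 m)² = 9.263e-07 m²
R_1 = (2.71×10^-8)(110)/(9.263e-07) = 3.218 Ω
Seg 2: A = πr² = π(8.1300e-04 m)² = 2.076e-06 m²
R_2 = (2.71×10^-8)(645)/(2.076e-06) = 8.418 Ω
Seg 3: A = π(d/2)² = π(2.2950e-04 m)² = 1.655e-07 m²
R_3 = (1.72×10^-8)(665)/(1.655e-07) = 69.12 Ω
R_total = R_1 + R_2 + R_3 = 80.8 Ω

80.8 Ω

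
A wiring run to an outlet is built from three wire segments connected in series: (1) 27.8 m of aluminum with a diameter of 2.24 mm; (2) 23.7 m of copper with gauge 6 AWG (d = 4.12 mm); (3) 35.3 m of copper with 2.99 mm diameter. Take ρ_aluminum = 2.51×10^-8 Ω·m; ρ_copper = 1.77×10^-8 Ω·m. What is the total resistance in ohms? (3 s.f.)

Seg 1: A = π(d/2)² = π(1.1200e-03 m)² = 3.941e-06 m²
R_1 = (2.51×10^-8)(27.8)/(3.941e-06) = 0.1771 Ω
Seg 2: A = π(4.12/2 mm)² = π(2.0600e-03 m)² = 1.333e-05 m²
R_2 = (1.77×10^-8)(23.7)/(1.333e-05) = 0.03147 Ω
Seg 3: A = π(d/2)² = π(1.4950e-03 m)² = 7.022e-06 m²
R_3 = (1.77×10^-8)(35.3)/(7.022e-06) = 0.08898 Ω
R_total = R_1 + R_2 + R_3 = 0.298 Ω

0.298 Ω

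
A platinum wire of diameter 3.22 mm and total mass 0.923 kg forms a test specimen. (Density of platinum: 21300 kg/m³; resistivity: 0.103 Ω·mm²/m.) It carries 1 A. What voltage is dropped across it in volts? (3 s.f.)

0.0673 V

ρ = 0.103 Ω·mm²/m = 1.03×10^-7 Ω·m
A = π(d/2)² = π(1.6100e-03 m)² = 8.1433e-06 m²
L = m/(density·A) = 0.923/(21300×8.1433e-06) = 5.321 m
R = ρL/A = (1.03×10^-7)(5.321)/(8.1433e-06) = 0.06731 Ω
V = IR = 1 × 0.06731 = 0.0673 V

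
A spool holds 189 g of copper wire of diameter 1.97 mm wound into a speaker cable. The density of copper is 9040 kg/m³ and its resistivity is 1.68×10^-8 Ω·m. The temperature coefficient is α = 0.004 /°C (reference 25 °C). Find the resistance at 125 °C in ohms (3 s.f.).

0.0529 Ω

A = π(d/2)² = π(9.8500e-04 m)² = 3.0481e-06 m²
L = m/(density·A) = 0.189/(9040×3.0481e-06) = 6.859 m
R = ρL/A = (1.68×10^-8)(6.859)/(3.0481e-06) = 0.03781 Ω
R(125 °C) = 0.03781 × (1 + 0.004×100) = 0.0529 Ω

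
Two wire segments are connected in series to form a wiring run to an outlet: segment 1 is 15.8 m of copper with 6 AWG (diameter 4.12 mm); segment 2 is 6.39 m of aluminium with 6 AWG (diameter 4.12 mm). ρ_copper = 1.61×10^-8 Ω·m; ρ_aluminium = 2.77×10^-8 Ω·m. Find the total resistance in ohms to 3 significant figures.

Segment 1: A = π(4.12/2 mm)² = π(2.0600e-03 m)² = 1.333e-05 m²
R₁ = ρL/A = (1.61×10^-8)(15.8)/(1.333e-05) = 0.01908 Ω
R₂ = (2.77×10^-8)(6.39)/(1.333e-05) = 0.01328 Ω
R = R₁ + R₂ = 0.0324 Ω

0.0324 Ω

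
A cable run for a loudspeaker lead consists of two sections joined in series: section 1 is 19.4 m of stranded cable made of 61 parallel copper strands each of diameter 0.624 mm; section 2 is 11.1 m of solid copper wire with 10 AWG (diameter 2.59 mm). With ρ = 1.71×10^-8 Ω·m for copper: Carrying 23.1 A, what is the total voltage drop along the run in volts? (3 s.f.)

1.24 V

Section 1: A_strand = π(3.1200e-04)² = 3.058e-07 m²; R₁ = ρL/(N·A_s) = (1.71×10^-8)(19.4)/(61×3.058e-07) = 0.01778 Ω
Section 2: A = π(2.59/2 mm)² = π(1.2950e-03 m)² = 5.269e-06 m²
R₂ = (1.71×10^-8)(11.1)/(5.269e-06) = 0.03603 Ω
R = R₁ + R₂ = 0.05381 Ω
V = IR = 23.1 × 0.05381 = 1.24 V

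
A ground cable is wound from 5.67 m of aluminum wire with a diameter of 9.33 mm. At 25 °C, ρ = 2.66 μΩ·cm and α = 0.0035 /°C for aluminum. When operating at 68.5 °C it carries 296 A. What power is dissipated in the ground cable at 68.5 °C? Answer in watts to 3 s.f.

ρ = 2.66 μΩ·cm = 2.66×10^-8 Ω·m
A = π(d/2)² = π(4.6650e-03 m)² = 6.837e-05 m²
R₍25₎ = ρL/A = (2.66×10^-8)(5.67)/(6.837e-05) = 0.002206 Ω
R₍68.5₎ = R₍25₎(1 + αΔT) = 0.002206 × (1 + 0.0035×43.5) = 0.002542 Ω
P = I²R = (296)² × 0.002542 = 223 W

223 W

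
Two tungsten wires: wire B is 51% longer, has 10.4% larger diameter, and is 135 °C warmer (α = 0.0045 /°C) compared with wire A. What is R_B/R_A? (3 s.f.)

R ∝ ρL/d² with ρ ∝ (1+αΔT), so R_B/R_A = (1 + 51/100) × (1 + 10.4/100)⁻² × (1 + 0.0045×135)
= 1.51 × 0.8205 × 1.607 = 1.99

1.99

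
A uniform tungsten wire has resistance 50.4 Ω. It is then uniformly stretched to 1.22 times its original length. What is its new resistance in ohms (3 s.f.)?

Volume constant ⇒ A' = A/k with k = 1.22. R' = ρ(kL)/(A/k) = k²R.
R' = 1.488 × 50.4 = 75.0 Ω

75.0 Ω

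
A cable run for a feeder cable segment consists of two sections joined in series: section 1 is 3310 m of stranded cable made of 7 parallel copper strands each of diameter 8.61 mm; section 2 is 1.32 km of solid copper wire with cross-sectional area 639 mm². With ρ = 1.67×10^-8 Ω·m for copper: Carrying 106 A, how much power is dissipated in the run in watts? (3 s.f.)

1910 W

Section 1: A_strand = π(4.3050e-03)² = 5.822e-05 m²; R₁ = ρL/(N·A_s) = (1.67×10^-8)(3310)/(7×5.822e-05) = 0.1356 Ω
Section 2: A = 639 mm² = 6.390e-04 m²
R₂ = (1.67×10^-8)(1320)/(6.390e-04) = 0.0345 Ω
R = R₁ + R₂ = 0.1701 Ω
P = I²R = (106)² × 0.1701 = 1910 W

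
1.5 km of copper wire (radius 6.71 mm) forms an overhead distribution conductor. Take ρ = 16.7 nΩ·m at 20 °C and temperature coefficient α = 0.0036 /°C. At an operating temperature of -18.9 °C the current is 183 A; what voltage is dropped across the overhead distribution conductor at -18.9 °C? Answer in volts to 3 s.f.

27.9 V

ρ = 16.7 nΩ·m = 1.67×10^-8 Ω·m
A = πr² = π(6.7100e-03 m)² = 1.414e-04 m²
R₍20₎ = ρL/A = (1.67×10^-8)(1500)/(1.414e-04) = 0.1771 Ω
R₍-18.9₎ = R₍20₎(1 + αΔT) = 0.1771 × (1 + 0.0036×-38.9) = 0.1523 Ω
V = IR = 183 × 0.1523 = 27.9 V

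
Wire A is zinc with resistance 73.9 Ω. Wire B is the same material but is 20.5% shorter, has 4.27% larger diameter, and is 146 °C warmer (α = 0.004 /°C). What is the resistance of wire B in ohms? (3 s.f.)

85.6 Ω

R ∝ ρL/d² with ρ ∝ (1+αΔT), so R_B/R_A = (1 − 20.5/100) × (1 + 4.27/100)⁻² × (1 + 0.004×146)
= 0.795 × 0.9198 × 1.584 = 1.158
R_B = 1.158 × 73.9 = 85.6 Ω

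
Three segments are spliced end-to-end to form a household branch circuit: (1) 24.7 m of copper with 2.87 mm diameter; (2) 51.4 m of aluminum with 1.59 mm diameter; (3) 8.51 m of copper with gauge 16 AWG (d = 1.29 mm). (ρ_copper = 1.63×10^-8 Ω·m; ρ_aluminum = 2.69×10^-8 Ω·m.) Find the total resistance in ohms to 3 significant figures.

0.865 Ω

Seg 1: A = π(d/2)² = π(1.4350e-03 m)² = 6.469e-06 m²
R_1 = (1.63×10^-8)(24.7)/(6.469e-06) = 0.06223 Ω
Seg 2: A = π(d/2)² = π(7.9500e-04 m)² = 1.986e-06 m²
R_2 = (2.69×10^-8)(51.4)/(1.986e-06) = 0.6964 Ω
Seg 3: A = π(1.29/2 mm)² = π(6.4500e-04 m)² = 1.307e-06 m²
R_3 = (1.63×10^-8)(8.51)/(1.307e-06) = 0.1061 Ω
R_total = R_1 + R_2 + R_3 = 0.865 Ω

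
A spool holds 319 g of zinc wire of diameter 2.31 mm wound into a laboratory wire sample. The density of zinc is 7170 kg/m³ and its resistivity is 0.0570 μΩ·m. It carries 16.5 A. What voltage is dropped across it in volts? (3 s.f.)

ρ = 0.0570 μΩ·m = 5.70×10^-8 Ω·m
A = π(d/2)² = π(1.1550e-03 m)² = 4.1910e-06 m²
L = m/(density·A) = 0.319/(7170×4.1910e-06) = 10.62 m
R = ρL/A = (5.70×10^-8)(10.62)/(4.1910e-06) = 0.1444 Ω
V = IR = 16.5 × 0.1444 = 2.38 V

2.38 V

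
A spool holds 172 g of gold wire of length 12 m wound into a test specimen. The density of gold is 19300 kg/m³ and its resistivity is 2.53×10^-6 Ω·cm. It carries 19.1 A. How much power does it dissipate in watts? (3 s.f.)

149 W

ρ = 2.53×10^-6 Ω·cm = 2.53×10^-8 Ω·m
A = m/(density·L) = 0.172/(19300×12) = 7.4266e-07 m²
R = ρL/A = (2.53×10^-8)(12)/(7.4266e-07) = 0.4088 Ω
P = I²R = (19.1)² × 0.4088 = 149 W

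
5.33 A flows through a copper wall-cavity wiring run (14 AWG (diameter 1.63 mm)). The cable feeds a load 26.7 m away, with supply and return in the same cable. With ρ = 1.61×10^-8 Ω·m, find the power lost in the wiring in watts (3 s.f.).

A = π(1.63/2 mm)² = π(8.1500e-04 m)² = 2.087e-06 m²
Total conductor length (both ways) L = 2 × 26.7 = 53.4 m
R = ρL/A = (1.61×10^-8)(53.4)/(2.087e-06) = 0.412 Ω
P = I²R = (5.33)² × 0.412 = 11.7 W

11.7 W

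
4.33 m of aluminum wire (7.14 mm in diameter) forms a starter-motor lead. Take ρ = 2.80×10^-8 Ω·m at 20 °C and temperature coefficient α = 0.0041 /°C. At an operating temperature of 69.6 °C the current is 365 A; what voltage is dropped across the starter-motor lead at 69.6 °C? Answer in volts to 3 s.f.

1.33 V

A = π(d/2)² = π(3.5700e-03 m)² = 4.004e-05 m²
R₍20₎ = ρL/A = (2.80×10^-8)(4.33)/(4.004e-05) = 0.003028 Ω
R₍69.6₎ = R₍20₎(1 + αΔT) = 0.003028 × (1 + 0.0041×49.6) = 0.003644 Ω
V = IR = 365 × 0.003644 = 1.33 V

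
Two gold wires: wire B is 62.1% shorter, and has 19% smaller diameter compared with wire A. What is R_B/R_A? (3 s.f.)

0.578

R ∝ L/d², so R_B/R_A = (1 − 62.1/100) × (1 − 19/100)⁻²
= 0.379 × 1.524 = 0.578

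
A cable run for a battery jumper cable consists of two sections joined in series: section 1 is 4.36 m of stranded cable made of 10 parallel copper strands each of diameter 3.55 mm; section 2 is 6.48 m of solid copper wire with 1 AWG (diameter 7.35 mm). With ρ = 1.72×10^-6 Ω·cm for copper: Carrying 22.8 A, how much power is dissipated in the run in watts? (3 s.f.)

1.76 W

ρ = 1.72×10^-6 Ω·cm = 1.72×10^-8 Ω·m
Section 1: A_strand = π(1.7750e-03)² = 9.898e-06 m²; R₁ = ρL/(N·A_s) = (1.72×10^-8)(4.36)/(10×9.898e-06) = 7.576×10^-4 Ω
Section 2: A = π(7.35/2 mm)² = π(3.6750e-03 m)² = 4.243e-05 m²
R₂ = (1.72×10^-8)(6.48)/(4.243e-05) = 0.002627 Ω
R = R₁ + R₂ = 0.003385 Ω
P = I²R = (22.8)² × 0.003385 = 1.76 W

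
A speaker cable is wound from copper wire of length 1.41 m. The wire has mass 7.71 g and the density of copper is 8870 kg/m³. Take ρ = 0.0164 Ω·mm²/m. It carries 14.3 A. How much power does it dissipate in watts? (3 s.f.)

ρ = 0.0164 Ω·mm²/m = 1.64×10^-8 Ω·m
A = m/(density·L) = 0.00771/(8870×1.41) = 6.1647e-07 m²
R = ρL/A = (1.64×10^-8)(1.41)/(6.1647e-07) = 0.03751 Ω
P = I²R = (14.3)² × 0.03751 = 7.67 W

7.67 W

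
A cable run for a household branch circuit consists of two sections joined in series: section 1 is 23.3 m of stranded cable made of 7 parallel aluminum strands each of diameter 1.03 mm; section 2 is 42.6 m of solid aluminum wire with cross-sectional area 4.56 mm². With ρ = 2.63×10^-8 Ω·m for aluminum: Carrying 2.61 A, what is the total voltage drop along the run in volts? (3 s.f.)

0.915 V

Section 1: A_strand = π(5.1500e-04)² = 8.332e-07 m²; R₁ = ρL/(N·A_s) = (2.63×10^-8)(23.3)/(7×8.332e-07) = 0.1051 Ω
Section 2: A = 4.56 mm² = 4.560e-06 m²
R₂ = (2.63×10^-8)(42.6)/(4.560e-06) = 0.2457 Ω
R = R₁ + R₂ = 0.3508 Ω
V = IR = 2.61 × 0.3508 = 0.915 V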